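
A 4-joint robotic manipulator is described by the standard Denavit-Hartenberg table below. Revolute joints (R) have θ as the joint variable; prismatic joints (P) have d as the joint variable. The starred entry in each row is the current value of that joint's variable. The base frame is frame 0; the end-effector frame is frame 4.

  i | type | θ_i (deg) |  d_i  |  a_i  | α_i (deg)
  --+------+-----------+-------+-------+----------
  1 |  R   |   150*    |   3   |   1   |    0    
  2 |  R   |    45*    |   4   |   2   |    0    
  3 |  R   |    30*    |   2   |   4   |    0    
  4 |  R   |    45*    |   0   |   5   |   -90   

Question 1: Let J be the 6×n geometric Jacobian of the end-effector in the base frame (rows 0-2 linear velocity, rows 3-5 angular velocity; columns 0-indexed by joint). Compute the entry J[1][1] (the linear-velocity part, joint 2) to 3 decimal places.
axis z_1 = (0.0000,0.0000,1.0000); lever o_n−o_1 = (-4.7603,-8.3461,6.0000)
cross product → J_v[:, 1] = (8.3461,-4.7603,0.0000)
J_ω[:, 1] = z_1
entry J[1][1] = -4.7603

-4.760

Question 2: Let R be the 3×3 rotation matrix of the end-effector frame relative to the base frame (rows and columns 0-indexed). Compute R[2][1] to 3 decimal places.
End-effector y-axis (col 1 of R) = (0.0000,-0.0000,-1.0000)
R[2][1] = -1.0000

-1.000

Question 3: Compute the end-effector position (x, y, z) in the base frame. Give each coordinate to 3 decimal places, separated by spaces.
after link 1: o_1 = (-0.8660, 0.5000, 3.0000)
after link 2: o_2 = (-2.7979, -0.0176, 7.0000)
after link 3: o_3 = (-5.6263, -2.8461, 9.0000)
after link 4: o_4 = (-5.6263, -7.8461, 9.0000)

-5.626 -7.846 9.000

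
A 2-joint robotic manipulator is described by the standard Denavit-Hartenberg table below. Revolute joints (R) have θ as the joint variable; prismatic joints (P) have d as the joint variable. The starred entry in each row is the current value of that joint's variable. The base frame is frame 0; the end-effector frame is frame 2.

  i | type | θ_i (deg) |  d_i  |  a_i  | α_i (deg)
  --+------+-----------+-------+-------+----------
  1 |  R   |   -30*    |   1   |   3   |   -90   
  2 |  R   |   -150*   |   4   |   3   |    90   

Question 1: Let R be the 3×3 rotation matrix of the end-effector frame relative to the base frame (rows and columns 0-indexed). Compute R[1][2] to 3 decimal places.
End-effector z-axis (col 2 of R) = (-0.4330,0.2500,-0.8660)
R[1][2] = 0.2500

0.250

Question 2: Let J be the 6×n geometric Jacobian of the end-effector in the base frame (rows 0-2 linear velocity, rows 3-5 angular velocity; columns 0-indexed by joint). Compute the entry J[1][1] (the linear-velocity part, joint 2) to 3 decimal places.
axis z_1 = (0.5000,0.8660,0.0000); lever o_n−o_1 = (-0.2500,4.7631,1.5000)
cross product → J_v[:, 1] = (1.2990,-0.7500,2.5981)
J_ω[:, 1] = z_1
entry J[1][1] = -0.7500

-0.750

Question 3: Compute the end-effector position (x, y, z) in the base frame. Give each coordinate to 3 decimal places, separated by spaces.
after link 1: o_1 = (2.5981, -1.5000, 1.0000)
after link 2: o_2 = (2.3481, 3.2631, 2.5000)

2.348 3.263 2.500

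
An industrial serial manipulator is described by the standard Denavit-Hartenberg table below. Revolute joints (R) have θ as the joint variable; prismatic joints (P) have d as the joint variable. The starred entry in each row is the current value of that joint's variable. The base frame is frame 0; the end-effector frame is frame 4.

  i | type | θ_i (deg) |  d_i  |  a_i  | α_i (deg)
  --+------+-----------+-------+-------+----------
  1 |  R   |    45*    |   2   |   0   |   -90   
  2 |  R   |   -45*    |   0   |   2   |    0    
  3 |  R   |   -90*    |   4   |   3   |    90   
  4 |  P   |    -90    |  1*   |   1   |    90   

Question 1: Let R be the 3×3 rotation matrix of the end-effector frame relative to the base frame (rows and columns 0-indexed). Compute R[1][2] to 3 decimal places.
End-effector z-axis (col 2 of R) = (0.5000,0.5000,-0.7071)
R[1][2] = 0.5000

0.500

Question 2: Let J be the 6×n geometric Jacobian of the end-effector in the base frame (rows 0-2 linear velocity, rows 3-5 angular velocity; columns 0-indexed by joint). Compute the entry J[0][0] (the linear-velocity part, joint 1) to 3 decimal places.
-1.121

axis z_0 = ẑ; lever o_n−o_0 = (-3.1213,1.1213,4.8284)
cross product → J_v[:, 0] = (-1.1213,-3.1213,0.0000)
J_ω[:, 0] = z_0
entry J[0][0] = -1.1213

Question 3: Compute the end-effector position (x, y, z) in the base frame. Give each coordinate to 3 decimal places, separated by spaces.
-3.121 1.121 4.828

after link 1: o_1 = (0.0000, 0.0000, 2.0000)
after link 2: o_2 = (1.0000, 1.0000, 3.4142)
after link 3: o_3 = (-3.3284, 2.3284, 5.5355)
after link 4: o_4 = (-3.1213, 1.1213, 4.8284)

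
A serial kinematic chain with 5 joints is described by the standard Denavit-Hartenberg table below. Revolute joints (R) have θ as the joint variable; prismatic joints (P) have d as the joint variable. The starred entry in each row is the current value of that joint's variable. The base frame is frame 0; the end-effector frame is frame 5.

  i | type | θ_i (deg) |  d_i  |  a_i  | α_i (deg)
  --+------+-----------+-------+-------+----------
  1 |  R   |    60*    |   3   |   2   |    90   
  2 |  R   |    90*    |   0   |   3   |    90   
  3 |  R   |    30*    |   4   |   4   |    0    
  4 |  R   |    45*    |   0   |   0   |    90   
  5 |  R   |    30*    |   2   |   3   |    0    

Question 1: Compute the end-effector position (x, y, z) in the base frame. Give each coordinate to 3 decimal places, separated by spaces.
after link 1: o_1 = (1.0000, 1.7321, 3.0000)
after link 2: o_2 = (1.0000, 1.7321, 6.0000)
after link 3: o_3 = (4.7321, 4.1962, 9.4641)
after link 4: o_4 = (4.7321, 4.1962, 9.4641)
after link 5: o_5 = (7.2071, 4.4992, 12.0684)

7.207 4.499 12.068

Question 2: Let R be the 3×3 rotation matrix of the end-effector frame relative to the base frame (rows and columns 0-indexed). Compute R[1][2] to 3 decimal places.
0.129

End-effector z-axis (col 2 of R) = (-0.2241,0.1294,0.9659)
R[1][2] = 0.1294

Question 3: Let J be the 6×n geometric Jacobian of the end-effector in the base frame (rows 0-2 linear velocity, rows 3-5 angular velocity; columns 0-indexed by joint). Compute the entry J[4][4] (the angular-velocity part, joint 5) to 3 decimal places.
axis z_4 = (-0.2241,0.1294,0.9659); lever o_n−o_4 = (2.4750,0.3031,2.6043)
cross product → J_v[:, 4] = (0.0443,2.9744,-0.3882)
J_ω[:, 4] = z_4
entry J[4][4] = 0.1294

0.129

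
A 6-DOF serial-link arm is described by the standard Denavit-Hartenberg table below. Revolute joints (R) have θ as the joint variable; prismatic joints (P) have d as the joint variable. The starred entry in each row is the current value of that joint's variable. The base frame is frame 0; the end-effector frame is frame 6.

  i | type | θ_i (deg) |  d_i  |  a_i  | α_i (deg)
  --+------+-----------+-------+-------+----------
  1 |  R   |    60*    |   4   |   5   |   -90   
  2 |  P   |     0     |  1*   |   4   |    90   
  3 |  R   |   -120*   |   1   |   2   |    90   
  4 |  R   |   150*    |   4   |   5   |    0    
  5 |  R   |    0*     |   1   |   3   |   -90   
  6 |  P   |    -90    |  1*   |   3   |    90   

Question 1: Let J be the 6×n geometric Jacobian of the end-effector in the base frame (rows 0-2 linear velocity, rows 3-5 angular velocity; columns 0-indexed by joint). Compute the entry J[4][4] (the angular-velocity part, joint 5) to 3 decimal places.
axis z_4 = (-0.8660,-0.5000,0.0000); lever o_n−o_4 = (-5.0131,0.6830,0.6340)
cross product → J_v[:, 4] = (-0.3170,0.5490,-3.0981)
J_ω[:, 4] = z_4
entry J[4][4] = -0.5000

-0.500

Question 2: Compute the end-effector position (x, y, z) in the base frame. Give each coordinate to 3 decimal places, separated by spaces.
after link 1: o_1 = (2.5000, 4.3301, 4.0000)
after link 2: o_2 = (3.6340, 8.2942, 4.0000)
after link 3: o_3 = (4.6340, 6.5622, 5.0000)
after link 4: o_4 = (-0.9952, 8.3122, 7.5000)
after link 5: o_5 = (-3.1603, 10.0622, 9.0000)
after link 6: o_6 = (-6.0083, 8.9952, 8.1340)

-6.008 8.995 8.134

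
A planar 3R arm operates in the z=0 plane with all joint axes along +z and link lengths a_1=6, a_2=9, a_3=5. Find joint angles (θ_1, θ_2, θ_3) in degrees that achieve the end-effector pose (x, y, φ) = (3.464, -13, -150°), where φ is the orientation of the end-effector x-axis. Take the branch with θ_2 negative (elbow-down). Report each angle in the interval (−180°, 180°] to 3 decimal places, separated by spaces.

-16.826 -60.001 -73.173

wrist centre = target − a_3·(cos φ, sin φ) = (7.7941, -10.5000)
cos θ_2 = (170.9984−6²−9²)/(2·6·9) = 0.5000; θ_2 = -60.0010° (elbow-down)
β = atan2(-10.5000,7.7941) = -53.4136°; ψ = atan2(-7.7943,10.4999) = -36.5874°
θ_1 = β − ψ = -16.8262°
θ_3 = φ − θ_1 − θ_2 = -73.1728° (wrapped to (-180°,180°])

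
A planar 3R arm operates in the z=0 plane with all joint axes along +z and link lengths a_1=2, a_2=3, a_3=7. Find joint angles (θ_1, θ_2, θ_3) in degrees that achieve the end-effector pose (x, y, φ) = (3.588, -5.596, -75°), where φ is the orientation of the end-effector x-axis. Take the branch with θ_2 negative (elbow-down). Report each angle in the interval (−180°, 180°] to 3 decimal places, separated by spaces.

wrist centre = target − a_3·(cos φ, sin φ) = (1.7763, 1.1655)
cos θ_2 = (4.5135−2²−3²)/(2·2·3) = -0.7072; θ_2 = -135.0084° (elbow-down)
β = atan2(1.1655,1.7763) = 33.2705°; ψ = atan2(-2.1210,-0.1216) = -93.2821°
θ_1 = β − ψ = 126.5526°
θ_3 = φ − θ_1 − θ_2 = -66.5442° (wrapped to (-180°,180°])

126.553 -135.008 -66.544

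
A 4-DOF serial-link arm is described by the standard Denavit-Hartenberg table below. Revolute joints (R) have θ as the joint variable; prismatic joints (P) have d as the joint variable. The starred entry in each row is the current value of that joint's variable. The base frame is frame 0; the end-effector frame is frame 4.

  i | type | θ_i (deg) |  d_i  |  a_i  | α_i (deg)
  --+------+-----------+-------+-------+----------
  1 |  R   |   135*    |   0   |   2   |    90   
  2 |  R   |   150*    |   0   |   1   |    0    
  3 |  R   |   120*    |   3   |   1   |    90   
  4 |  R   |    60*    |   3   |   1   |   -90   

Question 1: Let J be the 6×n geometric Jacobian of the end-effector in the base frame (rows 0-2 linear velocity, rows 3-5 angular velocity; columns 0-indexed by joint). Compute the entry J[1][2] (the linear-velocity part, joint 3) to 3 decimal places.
1.061

axis z_2 = (0.7071,0.7071,0.0000); lever o_n−o_2 = (4.8550,0.6124,-1.5000)
cross product → J_v[:, 2] = (-1.0607,1.0607,-3.0000)
J_ω[:, 2] = z_2
entry J[1][2] = 1.0607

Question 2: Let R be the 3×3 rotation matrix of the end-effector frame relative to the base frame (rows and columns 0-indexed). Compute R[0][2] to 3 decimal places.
End-effector z-axis (col 2 of R) = (0.3536,0.3536,0.8660)
R[0][2] = 0.3536

0.354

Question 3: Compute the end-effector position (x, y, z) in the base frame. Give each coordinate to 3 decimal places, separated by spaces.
after link 1: o_1 = (-1.4142, 1.4142, 0.0000)
after link 2: o_2 = (-0.8018, 0.8018, 0.5000)
after link 3: o_3 = (1.3195, 2.9232, -0.5000)
after link 4: o_4 = (4.0532, 1.4142, -1.0000)

4.053 1.414 -1.000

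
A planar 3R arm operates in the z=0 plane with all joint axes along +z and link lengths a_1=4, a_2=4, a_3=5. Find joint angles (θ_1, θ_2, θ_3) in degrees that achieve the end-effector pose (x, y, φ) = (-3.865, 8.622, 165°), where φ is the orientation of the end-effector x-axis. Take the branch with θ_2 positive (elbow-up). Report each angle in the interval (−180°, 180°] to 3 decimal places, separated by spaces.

60.002 44.997 60.001

wrist centre = target − a_3·(cos φ, sin φ) = (0.9646, 7.3279)
cos θ_2 = (54.6287−4²−4²)/(2·4·4) = 0.7071; θ_2 = 44.9968° (elbow-up)
β = atan2(7.3279,0.9646) = 82.5008°; ψ = atan2(2.8283,6.8286) = 22.4984°
θ_1 = β − ψ = 60.0025°
θ_3 = φ − θ_1 − θ_2 = 60.0008° (wrapped to (-180°,180°])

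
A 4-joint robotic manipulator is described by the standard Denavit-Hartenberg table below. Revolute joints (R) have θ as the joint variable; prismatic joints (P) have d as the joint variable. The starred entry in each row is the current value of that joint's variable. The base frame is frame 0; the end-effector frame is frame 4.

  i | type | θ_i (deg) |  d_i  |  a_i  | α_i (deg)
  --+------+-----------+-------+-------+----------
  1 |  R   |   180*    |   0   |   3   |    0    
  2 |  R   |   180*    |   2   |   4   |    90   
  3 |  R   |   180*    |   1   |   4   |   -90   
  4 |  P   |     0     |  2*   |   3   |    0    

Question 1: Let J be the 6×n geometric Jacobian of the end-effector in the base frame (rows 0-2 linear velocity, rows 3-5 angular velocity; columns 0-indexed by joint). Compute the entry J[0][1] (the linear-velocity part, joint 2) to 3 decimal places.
1.000

axis z_1 = (0.0000,0.0000,1.0000); lever o_n−o_1 = (-3.0000,-1.0000,0.0000)
cross product → J_v[:, 1] = (1.0000,-3.0000,0.0000)
J_ω[:, 1] = z_1
entry J[0][1] = 1.0000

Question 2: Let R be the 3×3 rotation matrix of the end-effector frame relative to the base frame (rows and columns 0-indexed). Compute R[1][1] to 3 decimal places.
1.000

End-effector y-axis (col 1 of R) = (0.0000,1.0000,-0.0000)
R[1][1] = 1.0000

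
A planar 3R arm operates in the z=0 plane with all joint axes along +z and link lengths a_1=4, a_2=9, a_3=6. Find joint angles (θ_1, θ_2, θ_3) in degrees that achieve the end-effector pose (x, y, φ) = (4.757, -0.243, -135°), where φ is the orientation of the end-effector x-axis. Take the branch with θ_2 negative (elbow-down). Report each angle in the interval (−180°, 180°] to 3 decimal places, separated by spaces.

wrist centre = target − a_3·(cos φ, sin φ) = (8.9996, 3.9996)
cos θ_2 = (96.9907−4²−9²)/(2·4·9) = -0.0001; θ_2 = -90.0074° (elbow-down)
β = atan2(3.9996,8.9996) = 23.9614°; ψ = atan2(-9.0000,3.9988) = -66.0437°
θ_1 = β − ψ = 90.0051°
θ_3 = φ − θ_1 − θ_2 = -134.9977° (wrapped to (-180°,180°])

90.005 -90.007 -134.998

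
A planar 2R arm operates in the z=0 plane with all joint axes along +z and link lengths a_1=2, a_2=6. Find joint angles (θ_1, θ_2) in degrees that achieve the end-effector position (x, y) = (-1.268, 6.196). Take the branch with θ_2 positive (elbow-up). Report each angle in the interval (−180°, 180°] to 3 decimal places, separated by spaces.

cos θ_2 = (39.9982−2²−6²)/(2·2·6) = -0.0001; θ_2 = 90.0042° (elbow-up)
β = atan2(6.1960,-1.2680) = 101.5658°; ψ = atan2(6.0000,1.9996) = 71.5688°
θ_1 = β − ψ = 29.9969°

29.997 90.004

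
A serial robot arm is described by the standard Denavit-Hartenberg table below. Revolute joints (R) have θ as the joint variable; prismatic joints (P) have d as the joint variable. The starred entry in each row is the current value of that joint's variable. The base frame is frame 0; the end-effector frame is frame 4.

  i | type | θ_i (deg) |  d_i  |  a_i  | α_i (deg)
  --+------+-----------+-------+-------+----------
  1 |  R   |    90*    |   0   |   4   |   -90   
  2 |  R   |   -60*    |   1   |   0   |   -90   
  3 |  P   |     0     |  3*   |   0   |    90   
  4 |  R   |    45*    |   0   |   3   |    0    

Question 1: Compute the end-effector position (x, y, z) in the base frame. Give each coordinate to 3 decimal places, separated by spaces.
-1.000 9.496 -0.724

after link 1: o_1 = (0.0000, 4.0000, 0.0000)
after link 2: o_2 = (-1.0000, 4.0000, 0.0000)
after link 3: o_3 = (-1.0000, 6.5981, -1.5000)
after link 4: o_4 = (-1.0000, 9.4959, -0.7235)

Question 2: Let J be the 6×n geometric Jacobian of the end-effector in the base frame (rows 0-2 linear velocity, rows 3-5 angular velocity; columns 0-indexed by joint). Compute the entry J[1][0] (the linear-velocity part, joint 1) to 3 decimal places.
axis z_0 = ẑ; lever o_n−o_0 = (-1.0000,9.4959,-0.7235)
cross product → J_v[:, 0] = (-9.4959,-1.0000,0.0000)
J_ω[:, 0] = z_0
entry J[1][0] = -1.0000

-1.000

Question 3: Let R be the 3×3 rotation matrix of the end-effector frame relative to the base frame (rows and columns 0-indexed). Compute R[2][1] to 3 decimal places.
-0.966

End-effector y-axis (col 1 of R) = (-0.0000,0.2588,-0.9659)
R[2][1] = -0.9659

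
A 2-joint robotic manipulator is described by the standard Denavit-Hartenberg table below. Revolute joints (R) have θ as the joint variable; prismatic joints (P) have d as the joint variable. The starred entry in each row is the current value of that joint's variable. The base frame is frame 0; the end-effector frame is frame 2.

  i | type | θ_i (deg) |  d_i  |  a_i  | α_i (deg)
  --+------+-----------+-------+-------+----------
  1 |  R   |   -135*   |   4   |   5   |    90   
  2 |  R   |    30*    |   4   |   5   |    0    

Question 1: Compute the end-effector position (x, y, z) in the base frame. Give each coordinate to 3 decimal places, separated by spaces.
-9.426 -3.769 6.500

after link 1: o_1 = (-3.5355, -3.5355, 4.0000)
after link 2: o_2 = (-9.4258, -3.7690, 6.5000)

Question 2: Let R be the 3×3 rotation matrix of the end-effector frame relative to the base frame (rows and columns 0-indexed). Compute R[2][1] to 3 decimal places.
0.866

End-effector y-axis (col 1 of R) = (0.3536,0.3536,0.8660)
R[2][1] = 0.8660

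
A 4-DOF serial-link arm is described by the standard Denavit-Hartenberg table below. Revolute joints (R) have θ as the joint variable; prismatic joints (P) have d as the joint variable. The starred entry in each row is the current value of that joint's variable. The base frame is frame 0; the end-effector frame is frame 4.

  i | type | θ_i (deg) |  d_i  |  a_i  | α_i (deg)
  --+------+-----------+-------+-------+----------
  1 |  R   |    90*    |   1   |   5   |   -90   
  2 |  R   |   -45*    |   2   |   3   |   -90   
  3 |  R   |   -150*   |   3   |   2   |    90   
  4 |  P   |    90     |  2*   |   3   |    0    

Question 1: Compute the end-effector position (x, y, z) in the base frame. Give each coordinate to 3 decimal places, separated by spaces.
after link 1: o_1 = (0.0000, 5.0000, 1.0000)
after link 2: o_2 = (-2.0000, 7.1213, 3.1213)
after link 3: o_3 = (-3.0000, 8.0179, -0.2247)
after link 4: o_4 = (-1.2679, 9.4321, -3.0532)

-1.268 9.432 -3.053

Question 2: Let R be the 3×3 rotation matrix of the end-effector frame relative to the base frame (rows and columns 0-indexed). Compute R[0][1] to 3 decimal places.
0.500

End-effector y-axis (col 1 of R) = (0.5000,0.6124,0.6124)
R[0][1] = 0.5000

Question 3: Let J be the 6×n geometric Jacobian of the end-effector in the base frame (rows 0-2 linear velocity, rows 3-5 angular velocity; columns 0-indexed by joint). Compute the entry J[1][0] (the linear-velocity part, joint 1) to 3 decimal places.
-1.268

axis z_0 = ẑ; lever o_n−o_0 = (-1.2679,9.4321,-3.0532)
cross product → J_v[:, 0] = (-9.4321,-1.2679,0.0000)
J_ω[:, 0] = z_0
entry J[1][0] = -1.2679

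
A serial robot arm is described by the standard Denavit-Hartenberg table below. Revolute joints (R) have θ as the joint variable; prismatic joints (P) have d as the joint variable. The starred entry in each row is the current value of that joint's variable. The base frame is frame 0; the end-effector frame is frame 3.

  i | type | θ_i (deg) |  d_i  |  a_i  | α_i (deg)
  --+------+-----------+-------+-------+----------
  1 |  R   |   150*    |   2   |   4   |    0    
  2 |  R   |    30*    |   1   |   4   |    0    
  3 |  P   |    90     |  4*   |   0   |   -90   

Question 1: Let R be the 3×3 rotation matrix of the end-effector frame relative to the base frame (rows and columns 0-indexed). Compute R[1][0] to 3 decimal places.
-1.000

End-effector x-axis (col 0 of R) = (-0.0000,-1.0000,0.0000)
R[1][0] = -1.0000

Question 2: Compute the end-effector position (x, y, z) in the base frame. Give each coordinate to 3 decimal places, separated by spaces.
-7.464 2.000 7.000

after link 1: o_1 = (-3.4641, 2.0000, 2.0000)
after link 2: o_2 = (-7.4641, 2.0000, 3.0000)
after link 3: o_3 = (-7.4641, 2.0000, 7.0000)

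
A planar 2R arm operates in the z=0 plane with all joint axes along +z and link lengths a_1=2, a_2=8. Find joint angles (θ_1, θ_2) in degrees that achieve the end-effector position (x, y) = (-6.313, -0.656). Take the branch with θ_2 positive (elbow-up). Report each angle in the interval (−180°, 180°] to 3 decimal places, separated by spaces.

44.984 150.010

cos θ_2 = (40.2843−2²−8²)/(2·2·8) = -0.8661; θ_2 = 150.0103° (elbow-up)
β = atan2(-0.6560,-6.3130) = -174.0675°; ψ = atan2(3.9988,-4.9289) = 140.9482°
θ_1 = β − ψ = -315.0157°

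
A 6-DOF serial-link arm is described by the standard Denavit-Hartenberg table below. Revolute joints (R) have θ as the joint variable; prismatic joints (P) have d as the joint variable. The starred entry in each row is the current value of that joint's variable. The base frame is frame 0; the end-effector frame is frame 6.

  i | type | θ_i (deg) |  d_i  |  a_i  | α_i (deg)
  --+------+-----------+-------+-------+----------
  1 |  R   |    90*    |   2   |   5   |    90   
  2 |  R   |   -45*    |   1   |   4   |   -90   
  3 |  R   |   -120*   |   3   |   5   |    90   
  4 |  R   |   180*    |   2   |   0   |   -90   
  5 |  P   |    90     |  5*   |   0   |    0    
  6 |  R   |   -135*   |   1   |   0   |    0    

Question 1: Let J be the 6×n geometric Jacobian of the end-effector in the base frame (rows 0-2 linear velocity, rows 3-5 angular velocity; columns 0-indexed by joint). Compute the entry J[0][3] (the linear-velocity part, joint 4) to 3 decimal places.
axis z_3 = (-0.5000,-0.6124,0.6124); lever o_n−o_3 = (-1.0000,-5.4674,-3.0179)
cross product → J_v[:, 3] = (5.1962,-2.1213,2.1213)
J_ω[:, 3] = z_3
entry J[0][3] = 5.1962

5.196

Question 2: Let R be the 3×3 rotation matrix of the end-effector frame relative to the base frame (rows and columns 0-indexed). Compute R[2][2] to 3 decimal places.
End-effector z-axis (col 2 of R) = (-0.0000,-0.7071,-0.7071)
R[2][2] = -0.7071

-0.707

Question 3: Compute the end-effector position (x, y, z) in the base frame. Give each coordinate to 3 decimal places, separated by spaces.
4.330 2.715 0.043

after link 1: o_1 = (0.0000, 5.0000, 2.0000)
after link 2: o_2 = (1.0000, 7.8284, -0.8284)
after link 3: o_3 = (5.3301, 8.1820, 3.0607)
after link 4: o_4 = (4.3301, 6.9572, 4.2854)
after link 5: o_5 = (4.3301, 3.4217, 0.7499)
after link 6: o_6 = (4.3301, 2.7146, 0.0428)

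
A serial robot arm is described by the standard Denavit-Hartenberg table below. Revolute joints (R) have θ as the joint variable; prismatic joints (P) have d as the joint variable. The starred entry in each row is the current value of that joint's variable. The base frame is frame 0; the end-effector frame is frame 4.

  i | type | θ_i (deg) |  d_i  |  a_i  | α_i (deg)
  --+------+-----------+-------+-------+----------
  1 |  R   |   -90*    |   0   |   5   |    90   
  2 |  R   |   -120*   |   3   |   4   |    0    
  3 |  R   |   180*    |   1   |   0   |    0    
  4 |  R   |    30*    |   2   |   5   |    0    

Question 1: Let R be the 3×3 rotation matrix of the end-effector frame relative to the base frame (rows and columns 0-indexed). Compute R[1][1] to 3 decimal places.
End-effector y-axis (col 1 of R) = (-0.0000,1.0000,0.0000)
R[1][1] = 1.0000

1.000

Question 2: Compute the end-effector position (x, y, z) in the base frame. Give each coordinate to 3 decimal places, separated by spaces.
after link 1: o_1 = (0.0000, -5.0000, 0.0000)
after link 2: o_2 = (-3.0000, -3.0000, -3.4641)
after link 3: o_3 = (-4.0000, -3.0000, -3.4641)
after link 4: o_4 = (-6.0000, -3.0000, 1.5359)

-6.000 -3.000 1.536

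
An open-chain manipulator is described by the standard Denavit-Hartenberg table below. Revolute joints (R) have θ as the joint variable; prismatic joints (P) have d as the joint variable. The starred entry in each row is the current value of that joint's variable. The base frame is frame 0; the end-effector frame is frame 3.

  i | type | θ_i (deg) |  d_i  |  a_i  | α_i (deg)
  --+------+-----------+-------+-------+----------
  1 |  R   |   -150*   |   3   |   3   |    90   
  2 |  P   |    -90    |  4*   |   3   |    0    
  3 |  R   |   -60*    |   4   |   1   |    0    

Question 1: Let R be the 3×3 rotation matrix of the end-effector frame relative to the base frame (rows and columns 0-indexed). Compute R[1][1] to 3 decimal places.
End-effector y-axis (col 1 of R) = (-0.4330,-0.2500,-0.8660)
R[1][1] = -0.2500

-0.250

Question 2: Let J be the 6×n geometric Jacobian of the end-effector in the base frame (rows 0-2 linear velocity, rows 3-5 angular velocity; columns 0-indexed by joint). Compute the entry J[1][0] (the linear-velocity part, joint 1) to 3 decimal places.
axis z_0 = ẑ; lever o_n−o_0 = (-5.8481,5.8612,-0.5000)
cross product → J_v[:, 0] = (-5.8612,-5.8481,0.0000)
J_ω[:, 0] = z_0
entry J[1][0] = -5.8481

-5.848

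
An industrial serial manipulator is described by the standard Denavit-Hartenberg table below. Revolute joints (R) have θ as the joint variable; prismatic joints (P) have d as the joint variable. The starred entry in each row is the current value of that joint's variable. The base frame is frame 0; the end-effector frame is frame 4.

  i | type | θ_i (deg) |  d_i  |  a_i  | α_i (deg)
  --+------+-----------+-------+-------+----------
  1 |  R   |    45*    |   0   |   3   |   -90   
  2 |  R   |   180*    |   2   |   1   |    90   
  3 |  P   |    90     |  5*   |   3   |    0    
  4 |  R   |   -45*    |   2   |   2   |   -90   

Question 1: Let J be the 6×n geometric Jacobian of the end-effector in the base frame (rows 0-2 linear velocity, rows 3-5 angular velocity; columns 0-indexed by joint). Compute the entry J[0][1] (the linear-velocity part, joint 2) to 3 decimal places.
axis z_1 = (-0.7071,0.7071,0.0000); lever o_n−o_1 = (-6.2426,2.8284,-7.0000)
cross product → J_v[:, 1] = (-4.9497,-4.9497,2.4142)
J_ω[:, 1] = z_1
entry J[0][1] = -4.9497

-4.950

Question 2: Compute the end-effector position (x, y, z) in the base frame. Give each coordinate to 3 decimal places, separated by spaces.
-4.121 4.950 -7.000

after link 1: o_1 = (2.1213, 2.1213, 0.0000)
after link 2: o_2 = (0.0000, 2.8284, 0.0000)
after link 3: o_3 = (-2.1213, 4.9497, -5.0000)
after link 4: o_4 = (-4.1213, 4.9497, -7.0000)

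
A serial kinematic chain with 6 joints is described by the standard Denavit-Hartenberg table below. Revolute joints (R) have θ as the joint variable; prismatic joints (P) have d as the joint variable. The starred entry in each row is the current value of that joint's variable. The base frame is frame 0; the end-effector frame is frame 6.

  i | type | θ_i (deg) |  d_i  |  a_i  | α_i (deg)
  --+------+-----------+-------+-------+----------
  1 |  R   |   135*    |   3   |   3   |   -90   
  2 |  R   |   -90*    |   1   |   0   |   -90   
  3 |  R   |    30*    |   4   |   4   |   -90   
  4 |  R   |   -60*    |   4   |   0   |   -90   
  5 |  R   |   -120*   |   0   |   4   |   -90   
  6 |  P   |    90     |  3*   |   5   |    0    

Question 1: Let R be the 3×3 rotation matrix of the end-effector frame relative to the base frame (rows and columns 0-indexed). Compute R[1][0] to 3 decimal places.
End-effector x-axis (col 0 of R) = (-0.6597,0.0474,-0.7500)
R[1][0] = 0.0474

0.047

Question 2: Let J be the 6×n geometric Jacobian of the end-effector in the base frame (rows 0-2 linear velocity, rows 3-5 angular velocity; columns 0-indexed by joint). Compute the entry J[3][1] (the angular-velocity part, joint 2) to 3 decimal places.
axis z_1 = (-0.7071,-0.7071,0.0000); lever o_n−o_1 = (-0.1912,9.7337,-4.5090)
cross product → J_v[:, 1] = (3.1883,-3.1883,-7.0179)
J_ω[:, 1] = z_1
entry J[3][1] = -0.7071

-0.707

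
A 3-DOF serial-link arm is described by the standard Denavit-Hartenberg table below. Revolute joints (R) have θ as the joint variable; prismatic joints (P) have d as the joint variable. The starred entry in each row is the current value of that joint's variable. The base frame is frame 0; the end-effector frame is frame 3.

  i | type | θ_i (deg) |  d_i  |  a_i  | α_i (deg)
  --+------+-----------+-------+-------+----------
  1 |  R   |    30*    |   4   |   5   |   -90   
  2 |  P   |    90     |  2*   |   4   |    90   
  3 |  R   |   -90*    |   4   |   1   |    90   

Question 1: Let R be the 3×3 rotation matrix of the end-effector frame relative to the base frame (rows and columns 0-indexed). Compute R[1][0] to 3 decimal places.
-0.866

End-effector x-axis (col 0 of R) = (0.5000,-0.8660,-0.0000)
R[1][0] = -0.8660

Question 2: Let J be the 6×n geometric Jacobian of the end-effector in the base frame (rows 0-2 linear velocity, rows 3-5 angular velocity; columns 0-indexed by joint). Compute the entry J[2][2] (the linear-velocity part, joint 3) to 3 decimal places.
-1.000

axis z_2 = (0.8660,0.5000,0.0000); lever o_n−o_2 = (3.9641,1.1340,0.0000)
cross product → J_v[:, 2] = (-0.0000,0.0000,-1.0000)
J_ω[:, 2] = z_2
entry J[2][2] = -1.0000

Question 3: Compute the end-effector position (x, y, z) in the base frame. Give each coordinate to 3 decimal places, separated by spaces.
after link 1: o_1 = (4.3301, 2.5000, 4.0000)
after link 2: o_2 = (3.3301, 4.2321, 0.0000)
after link 3: o_3 = (7.2942, 5.3660, 0.0000)

7.294 5.366 0.000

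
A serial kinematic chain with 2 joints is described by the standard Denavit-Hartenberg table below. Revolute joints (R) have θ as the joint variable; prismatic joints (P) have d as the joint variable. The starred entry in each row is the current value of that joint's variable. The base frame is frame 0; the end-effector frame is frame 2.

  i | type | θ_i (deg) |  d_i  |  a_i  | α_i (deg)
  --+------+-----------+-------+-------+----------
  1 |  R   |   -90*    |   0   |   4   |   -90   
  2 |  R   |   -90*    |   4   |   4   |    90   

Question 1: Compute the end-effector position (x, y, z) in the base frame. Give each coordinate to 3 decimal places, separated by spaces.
4.000 -4.000 4.000

after link 1: o_1 = (0.0000, -4.0000, 0.0000)
after link 2: o_2 = (4.0000, -4.0000, 4.0000)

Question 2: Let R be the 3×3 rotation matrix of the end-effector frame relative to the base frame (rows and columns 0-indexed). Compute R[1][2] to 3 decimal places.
End-effector z-axis (col 2 of R) = (-0.0000,1.0000,0.0000)
R[1][2] = 1.0000

1.000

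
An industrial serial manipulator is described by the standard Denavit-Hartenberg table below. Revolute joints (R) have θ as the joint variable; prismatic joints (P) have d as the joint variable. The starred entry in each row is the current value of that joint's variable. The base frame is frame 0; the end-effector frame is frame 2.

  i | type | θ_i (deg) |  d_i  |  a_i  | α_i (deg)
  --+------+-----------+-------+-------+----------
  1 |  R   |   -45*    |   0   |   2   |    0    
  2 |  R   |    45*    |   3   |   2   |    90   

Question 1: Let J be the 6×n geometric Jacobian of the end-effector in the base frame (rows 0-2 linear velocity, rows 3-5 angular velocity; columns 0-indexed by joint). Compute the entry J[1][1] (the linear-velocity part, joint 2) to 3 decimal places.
axis z_1 = (0.0000,0.0000,1.0000); lever o_n−o_1 = (2.0000,0.0000,3.0000)
cross product → J_v[:, 1] = (0.0000,2.0000,0.0000)
J_ω[:, 1] = z_1
entry J[1][1] = 2.0000

2.000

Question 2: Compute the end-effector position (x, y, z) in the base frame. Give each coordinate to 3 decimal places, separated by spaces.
after link 1: o_1 = (1.4142, -1.4142, 0.0000)
after link 2: o_2 = (3.4142, -1.4142, 3.0000)

3.414 -1.414 3.000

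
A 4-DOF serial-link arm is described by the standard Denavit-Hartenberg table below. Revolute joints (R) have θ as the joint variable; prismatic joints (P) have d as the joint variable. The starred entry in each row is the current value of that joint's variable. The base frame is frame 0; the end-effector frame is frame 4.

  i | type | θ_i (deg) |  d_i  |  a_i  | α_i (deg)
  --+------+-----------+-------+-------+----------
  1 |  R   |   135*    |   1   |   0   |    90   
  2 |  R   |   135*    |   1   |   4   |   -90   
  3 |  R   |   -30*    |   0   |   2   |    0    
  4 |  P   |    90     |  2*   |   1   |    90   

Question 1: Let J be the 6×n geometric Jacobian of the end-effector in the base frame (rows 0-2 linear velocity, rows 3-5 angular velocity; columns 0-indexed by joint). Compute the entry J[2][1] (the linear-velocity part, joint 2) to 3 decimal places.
axis z_1 = (0.7071,0.7071,0.0000); lever o_n−o_1 = (4.9179,-3.3142,2.9925)
cross product → J_v[:, 1] = (2.1160,-2.1160,-5.8209)
J_ω[:, 1] = z_1
entry J[2][1] = -5.8209

-5.821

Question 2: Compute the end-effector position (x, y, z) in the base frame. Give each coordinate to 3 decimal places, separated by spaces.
4.918 -3.314 3.993

after link 1: o_1 = (0.0000, 0.0000, 1.0000)
after link 2: o_2 = (2.7071, -1.2929, 3.8284)
after link 3: o_3 = (4.2802, -1.4518, 5.0532)
after link 4: o_4 = (4.9179, -3.3142, 3.9925)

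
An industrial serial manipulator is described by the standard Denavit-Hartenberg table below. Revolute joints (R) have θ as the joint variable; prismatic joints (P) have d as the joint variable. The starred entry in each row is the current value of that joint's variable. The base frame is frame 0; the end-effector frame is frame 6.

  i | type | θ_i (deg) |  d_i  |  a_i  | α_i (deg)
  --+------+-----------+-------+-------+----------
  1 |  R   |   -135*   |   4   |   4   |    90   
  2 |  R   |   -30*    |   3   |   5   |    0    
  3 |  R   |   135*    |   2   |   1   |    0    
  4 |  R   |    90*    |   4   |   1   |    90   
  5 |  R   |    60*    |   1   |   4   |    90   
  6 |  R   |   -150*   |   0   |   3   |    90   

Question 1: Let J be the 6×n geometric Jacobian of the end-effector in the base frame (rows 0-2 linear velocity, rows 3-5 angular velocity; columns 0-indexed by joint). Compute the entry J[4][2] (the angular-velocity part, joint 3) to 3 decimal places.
axis z_2 = (-0.7071,0.7071,0.0000); lever o_n−o_2 = (-3.8479,6.3544,0.0427)
cross product → J_v[:, 2] = (0.0302,0.0302,-1.7724)
J_ω[:, 2] = z_2
entry J[4][2] = 0.7071

0.707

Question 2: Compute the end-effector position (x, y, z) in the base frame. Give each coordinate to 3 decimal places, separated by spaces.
-11.859 2.585 1.543

after link 1: o_1 = (-2.8284, -2.8284, 4.0000)
after link 2: o_2 = (-8.0116, -3.7690, 1.5000)
after link 3: o_3 = (-9.2428, -2.1717, 2.4659)
after link 4: o_4 = (-11.3882, 1.3397, 2.2071)
after link 5: o_5 = (-12.2887, 5.3382, 2.6554)
after link 6: o_6 = (-11.8595, 2.5855, 1.5427)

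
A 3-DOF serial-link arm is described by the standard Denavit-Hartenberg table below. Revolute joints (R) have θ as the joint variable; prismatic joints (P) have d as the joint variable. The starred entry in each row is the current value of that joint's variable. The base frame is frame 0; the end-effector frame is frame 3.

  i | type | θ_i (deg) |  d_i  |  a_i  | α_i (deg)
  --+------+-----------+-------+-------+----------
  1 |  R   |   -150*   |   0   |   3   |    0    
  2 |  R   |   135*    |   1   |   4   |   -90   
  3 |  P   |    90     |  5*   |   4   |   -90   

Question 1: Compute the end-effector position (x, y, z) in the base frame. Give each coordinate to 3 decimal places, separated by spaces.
after link 1: o_1 = (-2.5981, -1.5000, 0.0000)
after link 2: o_2 = (1.2656, -2.5353, 1.0000)
after link 3: o_3 = (2.5597, 2.2944, -3.0000)

2.560 2.294 -3.000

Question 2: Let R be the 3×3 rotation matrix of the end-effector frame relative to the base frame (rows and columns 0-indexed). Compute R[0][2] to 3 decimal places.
-0.966

End-effector z-axis (col 2 of R) = (-0.9659,0.2588,-0.0000)
R[0][2] = -0.9659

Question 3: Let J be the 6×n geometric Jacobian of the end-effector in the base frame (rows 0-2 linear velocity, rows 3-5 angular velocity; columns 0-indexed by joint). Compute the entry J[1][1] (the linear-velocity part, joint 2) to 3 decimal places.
axis z_1 = (0.0000,0.0000,1.0000); lever o_n−o_1 = (5.1578,3.7944,-3.0000)
cross product → J_v[:, 1] = (-3.7944,5.1578,0.0000)
J_ω[:, 1] = z_1
entry J[1][1] = 5.1578

5.158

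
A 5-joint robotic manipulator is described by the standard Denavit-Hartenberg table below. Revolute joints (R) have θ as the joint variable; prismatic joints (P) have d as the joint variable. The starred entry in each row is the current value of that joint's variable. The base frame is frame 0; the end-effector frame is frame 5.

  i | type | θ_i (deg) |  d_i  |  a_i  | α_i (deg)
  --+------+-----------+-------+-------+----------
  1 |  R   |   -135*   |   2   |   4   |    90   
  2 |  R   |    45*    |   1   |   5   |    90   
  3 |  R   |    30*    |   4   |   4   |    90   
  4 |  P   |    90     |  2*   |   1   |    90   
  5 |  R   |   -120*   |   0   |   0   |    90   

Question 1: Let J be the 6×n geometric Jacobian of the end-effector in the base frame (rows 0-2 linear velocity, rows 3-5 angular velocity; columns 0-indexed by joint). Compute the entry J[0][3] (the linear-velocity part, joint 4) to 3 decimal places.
0.362

prismatic axis z_3 = (0.3624,-0.8624,0.3536)
J_v[:, 3] = z_3; J_ω[:, 3] = (0,0,0)
entry J[0][3] = 0.3624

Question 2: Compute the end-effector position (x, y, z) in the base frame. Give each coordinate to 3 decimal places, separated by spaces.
-10.957 -9.164 5.157

after link 1: o_1 = (-2.8284, -2.8284, 2.0000)
after link 2: o_2 = (-6.0355, -4.6213, 5.5355)
after link 3: o_3 = (-11.1818, -6.9392, 5.1566)
after link 4: o_4 = (-10.9571, -9.1639, 5.1566)
after link 5: o_5 = (-10.9571, -9.1639, 5.1566)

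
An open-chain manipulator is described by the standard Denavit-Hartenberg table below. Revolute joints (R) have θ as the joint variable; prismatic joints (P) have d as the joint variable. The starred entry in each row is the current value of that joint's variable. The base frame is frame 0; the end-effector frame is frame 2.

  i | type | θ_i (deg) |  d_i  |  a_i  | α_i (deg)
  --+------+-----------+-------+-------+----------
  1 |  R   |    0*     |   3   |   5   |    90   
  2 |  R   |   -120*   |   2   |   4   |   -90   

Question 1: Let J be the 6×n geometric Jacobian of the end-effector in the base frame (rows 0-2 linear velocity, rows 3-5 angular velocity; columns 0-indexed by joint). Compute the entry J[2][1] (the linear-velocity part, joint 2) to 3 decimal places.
-2.000

axis z_1 = (0.0000,-1.0000,0.0000); lever o_n−o_1 = (-2.0000,-2.0000,-3.4641)
cross product → J_v[:, 1] = (3.4641,-0.0000,-2.0000)
J_ω[:, 1] = z_1
entry J[2][1] = -2.0000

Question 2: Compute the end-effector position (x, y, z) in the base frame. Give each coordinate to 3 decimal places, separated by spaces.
after link 1: o_1 = (5.0000, 0.0000, 3.0000)
after link 2: o_2 = (3.0000, -2.0000, -0.4641)

3.000 -2.000 -0.464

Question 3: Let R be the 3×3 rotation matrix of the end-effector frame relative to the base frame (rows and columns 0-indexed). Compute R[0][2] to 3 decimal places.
0.866

End-effector z-axis (col 2 of R) = (0.8660,-0.0000,-0.5000)
R[0][2] = 0.8660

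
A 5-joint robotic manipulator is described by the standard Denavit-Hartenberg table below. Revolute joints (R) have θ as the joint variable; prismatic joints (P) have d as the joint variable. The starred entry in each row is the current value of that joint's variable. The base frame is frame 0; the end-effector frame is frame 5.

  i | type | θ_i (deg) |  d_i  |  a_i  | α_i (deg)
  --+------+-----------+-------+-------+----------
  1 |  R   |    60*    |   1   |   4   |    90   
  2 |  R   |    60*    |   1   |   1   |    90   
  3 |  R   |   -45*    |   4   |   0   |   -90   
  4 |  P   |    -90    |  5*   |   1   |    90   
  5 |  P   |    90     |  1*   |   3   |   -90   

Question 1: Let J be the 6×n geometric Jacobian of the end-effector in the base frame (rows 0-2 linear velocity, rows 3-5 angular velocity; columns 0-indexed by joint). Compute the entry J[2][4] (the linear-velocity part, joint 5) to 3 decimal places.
prismatic axis z_4 = (0.4356,-0.6597,-0.6124)
J_v[:, 4] = z_4; J_ω[:, 4] = (0,0,0)
entry J[2][4] = -0.6124

-0.612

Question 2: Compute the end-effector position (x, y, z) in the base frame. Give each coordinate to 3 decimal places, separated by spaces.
12.030 6.108 3.653

after link 1: o_1 = (2.0000, 3.4641, 1.0000)
after link 2: o_2 = (3.1160, 3.3971, 1.8660)
after link 3: o_3 = (4.8481, 6.3971, -0.1340)
after link 4: o_4 = (9.2268, 6.9103, 2.4279)
after link 5: o_5 = (12.0299, 6.1084, 3.6526)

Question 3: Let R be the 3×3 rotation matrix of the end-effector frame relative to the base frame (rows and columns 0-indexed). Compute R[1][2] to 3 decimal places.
-0.750

End-effector z-axis (col 2 of R) = (-0.4330,-0.7500,0.5000)
R[1][2] = -0.7500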